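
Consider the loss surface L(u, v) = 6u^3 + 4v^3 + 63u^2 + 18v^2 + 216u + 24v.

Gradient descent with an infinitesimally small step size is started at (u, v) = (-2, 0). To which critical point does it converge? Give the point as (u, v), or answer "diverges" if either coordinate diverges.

(-3, -1)

L is separable, so gradient descent decouples: u follows -∂L/∂u, v follows -∂L/∂v.
∂L/∂u = 18(u + 3)(u + 4); at u=-2 this is 36, so u decreases.
∂L/∂v = 12(v + 1)(v + 2); at v=0 this is 24, so v decreases.
u converges to its nearest critical value -3 (a local min of the u-part); v converges to -1. The iterate converges to (-3, -1).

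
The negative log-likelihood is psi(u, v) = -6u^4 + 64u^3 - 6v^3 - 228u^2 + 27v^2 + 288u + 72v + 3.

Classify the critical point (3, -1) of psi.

The mixed partial ∂²psi/∂u∂v is 0, so the Hessian at any point is diag(psi_uu, psi_vv) = diag(24(-3u^2 + 16u - 19), 18(-2v + 3)).
At (3, -1): H = diag(48, 90).
Both eigenvalues are positive, so H is positive definite: a local minimum.

local minimum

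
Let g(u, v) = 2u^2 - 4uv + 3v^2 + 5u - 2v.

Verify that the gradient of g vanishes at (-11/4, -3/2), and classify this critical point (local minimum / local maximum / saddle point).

∇g = (4u - 4v + 5, -4u + 6v - 2); substituting (-11/4, -3/2) gives ∇g = (0, 0), so (-11/4, -3/2) is indeed a critical point.
The Hessian of g is constant: H = [[4, -4], [-4, 6]].
det(H) = 4·6 − (-4)² = 8.
det(H) > 0 and tr(H) = 10 > 0, so H is positive definite and the point is a local minimum.

local minimum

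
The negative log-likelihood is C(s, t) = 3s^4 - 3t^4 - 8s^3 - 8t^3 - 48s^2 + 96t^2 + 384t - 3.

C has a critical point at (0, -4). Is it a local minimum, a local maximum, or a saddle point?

The mixed partial ∂²C/∂s∂t is 0, so the Hessian at any point is diag(C_ss, C_tt) = diag(12(3s^2 - 4s - 8), 12(-3t^2 - 4t + 16)).
At (0, -4): H = diag(-96, -192).
Both eigenvalues are negative, so H is negative definite: a local maximum.

local maximum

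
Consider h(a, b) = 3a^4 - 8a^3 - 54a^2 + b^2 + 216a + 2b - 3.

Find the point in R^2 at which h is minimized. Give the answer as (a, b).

(-3, -1)

h(a,b) separates as P(a) + Q(b) − 3, so its minimum is min P + min Q − 3.
P'(a) = 12(a - 3)(a - 2)(a + 3) vanishes at a ∈ {-3, 2, 3}; Q'(b) = 2b + 2 vanishes at b ∈ {-1}.
Local minima of P (where P''>0): P(-3)=-675, P(3)=189. Local minima of Q: Q(-1)=-1.
So the global minimum of h is P(-3) + Q(-1) − 3 = -675 − 1 − 3 = -679, attained at (-3, -1).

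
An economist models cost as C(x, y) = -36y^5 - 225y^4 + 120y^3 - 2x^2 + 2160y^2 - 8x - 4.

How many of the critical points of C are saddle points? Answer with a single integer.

2

C separates as a function of x plus a function of y, so ∇C=0 decouples.
∂C/∂x = -4(x + 2) = 0 at x ∈ {-2}; ∂C/∂y = -180y(y - 2)(y + 3)(y + 4) = 0 at y ∈ {-4, -3, 0, 2}.
The Hessian is diagonal: diag(C_xx, C_yy). Second derivatives: C_xx(-2)=-4; C_yy(-4)=4320, C_yy(-3)=-2700, C_yy(0)=4320, C_yy(2)=-10800.
Saddle points occur where the two diagonal entries have opposite signs: (-2, -4), (-2, 0). Count: 2.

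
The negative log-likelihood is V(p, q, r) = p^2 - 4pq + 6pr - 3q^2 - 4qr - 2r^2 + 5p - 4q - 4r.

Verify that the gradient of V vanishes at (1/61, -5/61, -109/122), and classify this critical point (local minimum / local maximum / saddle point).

saddle point

∇V = (2p - 4q + 6r + 5, -4p - 6q - 4r - 4, 6p - 4q - 4r - 4); substituting (1/61, -5/61, -109/122) gives ∇V = (0, 0, 0), so (1/61, -5/61, -109/122) is indeed a critical point.
The Hessian is constant: H = [[2, -4, 6], [-4, -6, -4], [6, -4, -4]].
Leading principal minors: Δ₁ = 2, Δ₂ = -28, Δ₃ = 488.
The minors fit neither the all-positive nor the alternating-sign pattern, so H is indefinite: a saddle point.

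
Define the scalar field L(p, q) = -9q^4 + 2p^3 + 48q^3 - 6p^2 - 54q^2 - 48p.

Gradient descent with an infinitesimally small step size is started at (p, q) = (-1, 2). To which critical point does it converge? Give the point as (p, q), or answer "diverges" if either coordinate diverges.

(4, 1)

L is separable, so gradient descent decouples: p follows -∂L/∂p, q follows -∂L/∂q.
∂L/∂p = 6(p - 4)(p + 2); at p=-1 this is -30, so p increases.
∂L/∂q = -36q(q - 3)(q - 1); at q=2 this is 72, so q decreases.
p converges to its nearest critical value 4 (a local min of the p-part); q converges to 1. The iterate converges to (4, 1).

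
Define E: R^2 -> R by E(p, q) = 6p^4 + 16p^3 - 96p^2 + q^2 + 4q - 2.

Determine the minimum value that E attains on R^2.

E(p,q) separates as A(p) + B(q) − 2, so its minimum is min A + min B − 2.
A'(p) = 24p(p - 2)(p + 4) vanishes at p ∈ {-4, 0, 2}; B'(q) = 2q + 4 vanishes at q ∈ {-2}.
Local minima of A (where A''>0): A(-4)=-1024, A(2)=-160. Local minima of B: B(-2)=-4.
So the global minimum of E is A(-4) + B(-2) − 2 = -1024 − 4 − 2 = -1030, attained at (-4, -2).

-1030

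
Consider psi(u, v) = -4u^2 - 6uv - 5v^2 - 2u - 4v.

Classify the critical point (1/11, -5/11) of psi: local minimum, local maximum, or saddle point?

local maximum

The Hessian of psi is constant: H = [[-8, -6], [-6, -10]].
det(H) = (-8)·(-10) − (-6)² = 44.
det(H) > 0 and tr(H) = -18 < 0, so H is negative definite and the point is a local maximum.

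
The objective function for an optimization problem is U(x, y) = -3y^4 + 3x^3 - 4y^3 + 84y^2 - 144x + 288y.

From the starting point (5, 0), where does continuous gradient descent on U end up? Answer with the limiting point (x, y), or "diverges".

U is separable, so gradient descent decouples: x follows -∂U/∂x, y follows -∂U/∂y.
∂U/∂x = 9(x - 4)(x + 4); at x=5 this is 81, so x decreases.
∂U/∂y = -12(y - 4)(y + 2)(y + 3); at y=0 this is 288, so y decreases.
x converges to its nearest critical value 4 (a local min of the x-part); y converges to -2. The iterate converges to (4, -2).

(4, -2)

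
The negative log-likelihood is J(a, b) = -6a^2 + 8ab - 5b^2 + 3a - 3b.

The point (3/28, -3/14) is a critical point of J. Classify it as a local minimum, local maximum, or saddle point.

The Hessian of J is constant: H = [[-12, 8], [8, -10]].
det(H) = (-12)·(-10) − 8² = 56.
det(H) > 0 and tr(H) = -22 < 0, so H is negative definite and the point is a local maximum.

local maximum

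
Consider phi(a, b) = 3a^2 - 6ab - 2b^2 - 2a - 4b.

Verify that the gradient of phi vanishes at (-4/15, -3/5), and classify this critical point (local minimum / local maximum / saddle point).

saddle point

∇phi = (6a - 6b - 2, -6a - 4b - 4); substituting (-4/15, -3/5) gives ∇phi = (0, 0), so (-4/15, -3/5) is indeed a critical point.
The Hessian of phi is constant: H = [[6, -6], [-6, -4]].
det(H) = 6·(-4) − (-6)² = -60.
Since det(H) < 0, H is indefinite and the critical point is a saddle point.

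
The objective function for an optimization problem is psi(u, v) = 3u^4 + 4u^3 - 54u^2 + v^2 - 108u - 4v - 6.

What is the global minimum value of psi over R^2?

-469

psi(u,v) separates as P(u) + Q(v) − 6, so its minimum is min P + min Q − 6.
P'(u) = 12(u - 3)(u + 1)(u + 3) vanishes at u ∈ {-3, -1, 3}; Q'(v) = 2v - 4 vanishes at v ∈ {2}.
Local minima of P (where P''>0): P(-3)=-27, P(3)=-459. Local minima of Q: Q(2)=-4.
So the global minimum of psi is P(3) + Q(2) − 6 = -459 − 4 − 6 = -469, attained at (3, 2).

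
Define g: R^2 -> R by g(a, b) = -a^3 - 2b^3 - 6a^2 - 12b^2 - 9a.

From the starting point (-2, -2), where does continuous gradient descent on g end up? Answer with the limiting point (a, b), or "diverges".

(-3, -4)

g is separable, so gradient descent decouples: a follows -∂g/∂a, b follows -∂g/∂b.
∂g/∂a = -3(a + 1)(a + 3); at a=-2 this is 3, so a decreases.
∂g/∂b = -6b(b + 4); at b=-2 this is 24, so b decreases.
a converges to its nearest critical value -3 (a local min of the a-part); b converges to -4. The iterate converges to (-3, -4).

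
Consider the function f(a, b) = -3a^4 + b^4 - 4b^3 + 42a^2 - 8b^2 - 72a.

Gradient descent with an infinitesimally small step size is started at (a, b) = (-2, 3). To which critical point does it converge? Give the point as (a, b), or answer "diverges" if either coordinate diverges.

(1, 4)

f is separable, so gradient descent decouples: a follows -∂f/∂a, b follows -∂f/∂b.
∂f/∂a = -12(a - 2)(a - 1)(a + 3); at a=-2 this is -144, so a increases.
∂f/∂b = 4b(b - 4)(b + 1); at b=3 this is -48, so b increases.
a converges to its nearest critical value 1 (a local min of the a-part); b converges to 4. The iterate converges to (1, 4).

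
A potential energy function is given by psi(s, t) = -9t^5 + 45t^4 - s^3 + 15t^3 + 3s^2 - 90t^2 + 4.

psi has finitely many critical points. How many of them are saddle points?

psi separates as a function of s plus a function of t, so ∇psi=0 decouples.
∂psi/∂s = -3s(s - 2) = 0 at s ∈ {0, 2}; ∂psi/∂t = -45t(t - 4)(t - 1)(t + 1) = 0 at t ∈ {-1, 0, 1, 4}.
The Hessian is diagonal: diag(psi_ss, psi_tt). Second derivatives: psi_ss(0)=6, psi_ss(2)=-6; psi_tt(-1)=450, psi_tt(0)=-180, psi_tt(1)=270, psi_tt(4)=-2700.
Saddle points occur where the two diagonal entries have opposite signs: (0, 0), (0, 4), (2, -1), (2, 1). Count: 4.

4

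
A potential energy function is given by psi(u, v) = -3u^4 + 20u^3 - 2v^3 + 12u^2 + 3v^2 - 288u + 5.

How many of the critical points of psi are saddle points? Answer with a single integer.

3

psi separates as a function of u plus a function of v, so ∇psi=0 decouples.
∂psi/∂u = -12(u - 4)(u - 3)(u + 2) = 0 at u ∈ {-2, 3, 4}; ∂psi/∂v = -6v(v - 1) = 0 at v ∈ {0, 1}.
The Hessian is diagonal: diag(psi_uu, psi_vv). Second derivatives: psi_uu(-2)=-360, psi_uu(3)=60, psi_uu(4)=-72; psi_vv(0)=6, psi_vv(1)=-6.
Saddle points occur where the two diagonal entries have opposite signs: (-2, 0), (3, 1), (4, 0). Count: 3.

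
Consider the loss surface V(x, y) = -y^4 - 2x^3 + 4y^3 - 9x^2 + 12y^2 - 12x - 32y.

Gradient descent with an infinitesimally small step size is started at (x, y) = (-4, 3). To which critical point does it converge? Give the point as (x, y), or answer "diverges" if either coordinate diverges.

(-2, 1)

V is separable, so gradient descent decouples: x follows -∂V/∂x, y follows -∂V/∂y.
∂V/∂x = -6(x + 1)(x + 2); at x=-4 this is -36, so x increases.
∂V/∂y = -4(y - 4)(y - 1)(y + 2); at y=3 this is 40, so y decreases.
x converges to its nearest critical value -2 (a local min of the x-part); y converges to 1. The iterate converges to (-2, 1).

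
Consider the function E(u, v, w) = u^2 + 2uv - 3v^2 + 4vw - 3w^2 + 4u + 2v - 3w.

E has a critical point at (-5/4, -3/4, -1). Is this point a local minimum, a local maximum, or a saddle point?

The Hessian is constant: H = [[2, 2, 0], [2, -6, 4], [0, 4, -6]].
Leading principal minors: Δ₁ = 2, Δ₂ = -16, Δ₃ = 64.
The minors fit neither the all-positive nor the alternating-sign pattern, so H is indefinite: a saddle point.

saddle point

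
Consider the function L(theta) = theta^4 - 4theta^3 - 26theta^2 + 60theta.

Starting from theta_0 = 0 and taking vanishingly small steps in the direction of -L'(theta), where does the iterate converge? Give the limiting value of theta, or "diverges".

L'(theta) = 4(theta - 5)(theta - 1)(theta + 3), so L'(0) = 60.
Gradient descent moves in the -L' direction, i.e. theta is decreasing.
The nearest critical point in that direction is theta = -3, where L'' = 128 > 0 (a local minimum). The iterate converges there.

-3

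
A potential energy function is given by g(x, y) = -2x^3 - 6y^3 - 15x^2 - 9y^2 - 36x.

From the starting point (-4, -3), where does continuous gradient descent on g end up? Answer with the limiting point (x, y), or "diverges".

(-3, -1)

g is separable, so gradient descent decouples: x follows -∂g/∂x, y follows -∂g/∂y.
∂g/∂x = -6(x + 2)(x + 3); at x=-4 this is -12, so x increases.
∂g/∂y = -18y(y + 1); at y=-3 this is -108, so y increases.
x converges to its nearest critical value -3 (a local min of the x-part); y converges to -1. The iterate converges to (-3, -1).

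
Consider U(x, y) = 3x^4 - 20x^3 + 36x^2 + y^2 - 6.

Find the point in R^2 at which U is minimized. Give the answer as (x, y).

U(x,y) separates as P(x) + Q(y) − 6, so its minimum is min P + min Q − 6.
P'(x) = 12x(x - 3)(x - 2) vanishes at x ∈ {0, 2, 3}; Q'(y) = 2y vanishes at y ∈ {0}.
Local minima of P (where P''>0): P(0)=0, P(3)=27. Local minima of Q: Q(0)=0.
So the global minimum of U is P(0) + Q(0) − 6 = 0 + 0 − 6 = -6, attained at (0, 0).

(0, 0)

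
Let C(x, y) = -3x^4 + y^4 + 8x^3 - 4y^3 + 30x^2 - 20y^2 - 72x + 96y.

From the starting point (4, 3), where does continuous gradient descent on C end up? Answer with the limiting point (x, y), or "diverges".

C is separable, so gradient descent decouples: x follows -∂C/∂x, y follows -∂C/∂y.
∂C/∂x = -12(x - 3)(x - 1)(x + 2); at x=4 this is -216, so x increases.
∂C/∂y = 4(y - 4)(y - 2)(y + 3); at y=3 this is -24, so y increases.
The x-coordinate has no critical point in that direction and runs off to infinity.

diverges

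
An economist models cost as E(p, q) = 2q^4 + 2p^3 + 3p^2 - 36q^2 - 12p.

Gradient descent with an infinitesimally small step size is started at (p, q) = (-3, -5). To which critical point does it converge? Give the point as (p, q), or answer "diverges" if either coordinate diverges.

diverges

E is separable, so gradient descent decouples: p follows -∂E/∂p, q follows -∂E/∂q.
∂E/∂p = 6(p - 1)(p + 2); at p=-3 this is 24, so p decreases.
∂E/∂q = 8q(q - 3)(q + 3); at q=-5 this is -640, so q increases.
The p-coordinate has no critical point in that direction and runs off to infinity.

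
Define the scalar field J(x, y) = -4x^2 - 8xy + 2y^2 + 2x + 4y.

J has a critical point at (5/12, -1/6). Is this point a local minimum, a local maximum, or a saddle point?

The Hessian of J is constant: H = [[-8, -8], [-8, 4]].
det(H) = (-8)·4 − (-8)² = -96.
Since det(H) < 0, H is indefinite and the critical point is a saddle point.

saddle point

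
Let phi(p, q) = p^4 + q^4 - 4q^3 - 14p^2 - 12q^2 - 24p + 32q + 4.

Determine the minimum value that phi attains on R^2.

phi(p,q) separates as A(p) + B(q) + 4, so its minimum is min A + min B + 4.
A'(p) = 4(p - 3)(p + 1)(p + 2) vanishes at p ∈ {-2, -1, 3}; B'(q) = 4(q - 4)(q - 1)(q + 2) vanishes at q ∈ {-2, 1, 4}.
Local minima of A (where A''>0): A(-2)=8, A(3)=-117. Local minima of B: B(-2)=-64, B(4)=-64.
So the global minimum of phi is A(3) + B(-2) + 4 = -117 − 64 + 4 = -177, attained at (3, -2).

-177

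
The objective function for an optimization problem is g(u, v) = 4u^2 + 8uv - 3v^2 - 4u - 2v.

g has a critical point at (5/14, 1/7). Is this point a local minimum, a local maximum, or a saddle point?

The Hessian of g is constant: H = [[8, 8], [8, -6]].
det(H) = 8·(-6) − 8² = -112.
Since det(H) < 0, H is indefinite and the critical point is a saddle point.

saddle point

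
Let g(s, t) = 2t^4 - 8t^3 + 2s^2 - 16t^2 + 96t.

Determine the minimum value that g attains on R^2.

g(s,t) separates as P(s) + Q(t), so its minimum is min P + min Q.
P'(s) = 4s vanishes at s ∈ {0}; Q'(t) = 8(t - 3)(t - 2)(t + 2) vanishes at t ∈ {-2, 2, 3}.
Local minima of P (where P''>0): P(0)=0. Local minima of Q: Q(-2)=-160, Q(3)=90.
So the global minimum of g is P(0) + Q(-2) = 0 − 160 = -160, attained at (0, -2).

-160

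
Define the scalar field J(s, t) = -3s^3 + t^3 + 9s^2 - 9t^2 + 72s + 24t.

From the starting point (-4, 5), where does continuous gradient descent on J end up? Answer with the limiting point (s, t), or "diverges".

(-2, 4)

J is separable, so gradient descent decouples: s follows -∂J/∂s, t follows -∂J/∂t.
∂J/∂s = -9(s - 4)(s + 2); at s=-4 this is -144, so s increases.
∂J/∂t = 3(t - 4)(t - 2); at t=5 this is 9, so t decreases.
s converges to its nearest critical value -2 (a local min of the s-part); t converges to 4. The iterate converges to (-2, 4).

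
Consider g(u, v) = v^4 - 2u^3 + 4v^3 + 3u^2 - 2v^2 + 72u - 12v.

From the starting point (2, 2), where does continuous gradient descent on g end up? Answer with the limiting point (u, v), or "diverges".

g is separable, so gradient descent decouples: u follows -∂g/∂u, v follows -∂g/∂v.
∂g/∂u = -6(u - 4)(u + 3); at u=2 this is 60, so u decreases.
∂g/∂v = 4(v - 1)(v + 1)(v + 3); at v=2 this is 60, so v decreases.
u converges to its nearest critical value -3 (a local min of the u-part); v converges to 1. The iterate converges to (-3, 1).

(-3, 1)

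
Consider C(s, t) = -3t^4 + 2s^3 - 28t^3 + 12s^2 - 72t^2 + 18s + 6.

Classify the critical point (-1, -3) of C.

The mixed partial ∂²C/∂s∂t is 0, so the Hessian at any point is diag(C_ss, C_tt) = diag(12(s + 2), -12(3t^2 + 14t + 12)).
At (-1, -3): H = diag(12, 36).
Both eigenvalues are positive, so H is positive definite: a local minimum.

local minimum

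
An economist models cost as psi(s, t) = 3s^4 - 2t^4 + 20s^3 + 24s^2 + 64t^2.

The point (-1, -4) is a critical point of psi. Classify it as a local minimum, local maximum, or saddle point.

The mixed partial ∂²psi/∂s∂t is 0, so the Hessian at any point is diag(psi_ss, psi_tt) = diag(12(3s^2 + 10s + 4), 8(-3t^2 + 16)).
At (-1, -4): H = diag(-36, -256).
Both eigenvalues are negative, so H is negative definite: a local maximum.

local maximum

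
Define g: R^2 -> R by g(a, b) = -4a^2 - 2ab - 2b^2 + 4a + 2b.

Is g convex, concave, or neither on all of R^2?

g is quadratic, so its Hessian is the constant matrix H = [[-8, -2], [-2, -4]].
det(H) = 28, tr(H) = -12.
det(H) > 0 and tr(H) < 0, so H is negative definite everywhere: concave.

concave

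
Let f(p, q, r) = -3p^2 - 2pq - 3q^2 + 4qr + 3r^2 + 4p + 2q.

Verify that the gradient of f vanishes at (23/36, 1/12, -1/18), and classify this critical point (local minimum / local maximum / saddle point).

∇f = (-6p - 2q + 4, -2p - 6q + 4r + 2, 4q + 6r); substituting (23/36, 1/12, -1/18) gives ∇f = (0, 0, 0), so (23/36, 1/12, -1/18) is indeed a critical point.
The Hessian is constant: H = [[-6, -2, 0], [-2, -6, 4], [0, 4, 6]].
Leading principal minors: Δ₁ = -6, Δ₂ = 32, Δ₃ = 288.
The minors fit neither the all-positive nor the alternating-sign pattern, so H is indefinite: a saddle point.

saddle point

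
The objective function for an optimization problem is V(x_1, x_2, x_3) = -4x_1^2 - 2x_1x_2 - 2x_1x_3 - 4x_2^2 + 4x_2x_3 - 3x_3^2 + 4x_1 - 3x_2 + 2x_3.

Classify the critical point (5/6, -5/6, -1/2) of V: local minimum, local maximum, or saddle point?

The Hessian is constant: H = [[-8, -2, -2], [-2, -8, 4], [-2, 4, -6]].
Leading principal minors: Δ₁ = -8, Δ₂ = 60, Δ₃ = -168.
The minors alternate sign starting negative (−, +, −), so H is negative definite: a local maximum.

local maximum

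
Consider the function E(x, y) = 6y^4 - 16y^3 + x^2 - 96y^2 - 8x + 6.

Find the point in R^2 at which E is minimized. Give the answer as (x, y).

(4, 4)

E(x,y) separates as P(x) + Q(y) + 6, so its minimum is min P + min Q + 6.
P'(x) = 2x - 8 vanishes at x ∈ {4}; Q'(y) = 24y(y - 4)(y + 2) vanishes at y ∈ {-2, 0, 4}.
Local minima of P (where P''>0): P(4)=-16. Local minima of Q: Q(-2)=-160, Q(4)=-1024.
So the global minimum of E is P(4) + Q(4) + 6 = -16 − 1024 + 6 = -1034, attained at (4, 4).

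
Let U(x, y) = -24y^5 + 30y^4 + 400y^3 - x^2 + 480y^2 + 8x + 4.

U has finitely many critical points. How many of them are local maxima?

2

U separates as a function of x plus a function of y, so ∇U=0 decouples.
∂U/∂x = -2(x - 4) = 0 at x ∈ {4}; ∂U/∂y = -120y(y - 4)(y + 1)(y + 2) = 0 at y ∈ {-2, -1, 0, 4}.
The Hessian is diagonal: diag(U_xx, U_yy). Second derivatives: U_xx(4)=-2; U_yy(-2)=1440, U_yy(-1)=-600, U_yy(0)=960, U_yy(4)=-14400.
Local maxima occur where both diagonal entries negative: (4, -1), (4, 4). Count: 2.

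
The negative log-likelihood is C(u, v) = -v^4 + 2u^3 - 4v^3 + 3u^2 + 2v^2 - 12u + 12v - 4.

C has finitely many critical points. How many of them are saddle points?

3

C separates as a function of u plus a function of v, so ∇C=0 decouples.
∂C/∂u = 6(u - 1)(u + 2) = 0 at u ∈ {-2, 1}; ∂C/∂v = -4(v - 1)(v + 1)(v + 3) = 0 at v ∈ {-3, -1, 1}.
The Hessian is diagonal: diag(C_uu, C_vv). Second derivatives: C_uu(-2)=-18, C_uu(1)=18; C_vv(-3)=-32, C_vv(-1)=16, C_vv(1)=-32.
Saddle points occur where the two diagonal entries have opposite signs: (-2, -1), (1, -3), (1, 1). Count: 3.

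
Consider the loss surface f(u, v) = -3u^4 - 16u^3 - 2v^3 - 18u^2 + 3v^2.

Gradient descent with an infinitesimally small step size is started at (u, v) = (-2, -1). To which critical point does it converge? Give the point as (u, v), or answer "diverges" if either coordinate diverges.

(-1, 0)

f is separable, so gradient descent decouples: u follows -∂f/∂u, v follows -∂f/∂v.
∂f/∂u = -12u(u + 1)(u + 3); at u=-2 this is -24, so u increases.
∂f/∂v = -6v(v - 1); at v=-1 this is -12, so v increases.
u converges to its nearest critical value -1 (a local min of the u-part); v converges to 0. The iterate converges to (-1, 0).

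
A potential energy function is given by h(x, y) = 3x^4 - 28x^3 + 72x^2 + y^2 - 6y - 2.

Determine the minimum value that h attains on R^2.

h(x,y) separates as P(x) + Q(y) − 2, so its minimum is min P + min Q − 2.
P'(x) = 12x(x - 4)(x - 3) vanishes at x ∈ {0, 3, 4}; Q'(y) = 2y - 6 vanishes at y ∈ {3}.
Local minima of P (where P''>0): P(0)=0, P(4)=128. Local minima of Q: Q(3)=-9.
So the global minimum of h is P(0) + Q(3) − 2 = 0 − 9 − 2 = -11, attained at (0, 3).

-11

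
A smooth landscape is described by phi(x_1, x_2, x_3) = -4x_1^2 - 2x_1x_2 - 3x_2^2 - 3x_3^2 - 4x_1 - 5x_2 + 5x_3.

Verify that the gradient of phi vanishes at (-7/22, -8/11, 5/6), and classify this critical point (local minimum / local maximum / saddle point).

local maximum

∇phi = (-8x_1 - 2x_2 - 4, -2x_1 - 6x_2 - 5, -6x_3 + 5); substituting (-7/22, -8/11, 5/6) gives ∇phi = (0, 0, 0), so (-7/22, -8/11, 5/6) is indeed a critical point.
The Hessian is constant: H = [[-8, -2, 0], [-2, -6, 0], [0, 0, -6]].
Leading principal minors: Δ₁ = -8, Δ₂ = 44, Δ₃ = -264.
The minors alternate sign starting negative (−, +, −), so H is negative definite: a local maximum.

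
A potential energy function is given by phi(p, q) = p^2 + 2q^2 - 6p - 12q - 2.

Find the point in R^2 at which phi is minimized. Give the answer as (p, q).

(3, 3)

phi(p,q) separates as A(p) + B(q) − 2, so its minimum is min A + min B − 2.
A'(p) = 2p - 6 vanishes at p ∈ {3}; B'(q) = 4q - 12 vanishes at q ∈ {3}.
Local minima of A (where A''>0): A(3)=-9. Local minima of B: B(3)=-18.
So the global minimum of phi is A(3) + B(3) − 2 = -9 − 18 − 2 = -29, attained at (3, 3).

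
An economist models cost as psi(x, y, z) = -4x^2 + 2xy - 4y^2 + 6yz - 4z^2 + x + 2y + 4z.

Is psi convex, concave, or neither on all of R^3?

psi is quadratic, so its Hessian is the constant matrix H = [[-8, 2, 0], [2, -8, 6], [0, 6, -8]].
Leading principal minors: -8, 60, -192.
Signs alternate −, +, − ⇒ H ≺ 0 ⇒ concave.

concave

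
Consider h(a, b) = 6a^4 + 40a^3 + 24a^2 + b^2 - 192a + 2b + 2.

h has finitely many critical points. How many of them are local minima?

2

h separates as a function of a plus a function of b, so ∇h=0 decouples.
∂h/∂a = 24(a - 1)(a + 2)(a + 4) = 0 at a ∈ {-4, -2, 1}; ∂h/∂b = 2(b + 1) = 0 at b ∈ {-1}.
The Hessian is diagonal: diag(h_aa, h_bb). Second derivatives: h_aa(-4)=240, h_aa(-2)=-144, h_aa(1)=360; h_bb(-1)=2.
Local minima occur where both diagonal entries positive: (-4, -1), (1, -1). Count: 2.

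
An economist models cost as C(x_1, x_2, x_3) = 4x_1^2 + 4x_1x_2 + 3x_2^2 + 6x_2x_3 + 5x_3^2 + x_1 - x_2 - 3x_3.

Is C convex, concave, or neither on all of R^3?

convex

C is quadratic, so its Hessian is the constant matrix H = [[8, 4, 0], [4, 6, 6], [0, 6, 10]].
Leading principal minors: 8, 32, 32.
All positive ⇒ H ≻ 0 ⇒ convex.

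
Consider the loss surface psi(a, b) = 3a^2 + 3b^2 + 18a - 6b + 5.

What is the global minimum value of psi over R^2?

psi(a,b) separates as P(a) + Q(b) + 5, so its minimum is min P + min Q + 5.
P'(a) = 6a + 18 vanishes at a ∈ {-3}; Q'(b) = 6b - 6 vanishes at b ∈ {1}.
Local minima of P (where P''>0): P(-3)=-27. Local minima of Q: Q(1)=-3.
So the global minimum of psi is P(-3) + Q(1) + 5 = -27 − 3 + 5 = -25, attained at (-3, 1).

-25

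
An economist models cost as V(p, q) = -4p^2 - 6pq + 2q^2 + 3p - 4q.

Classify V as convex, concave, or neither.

V is quadratic, so its Hessian is the constant matrix H = [[-8, -6], [-6, 4]].
det(H) = -68, tr(H) = -4.
det(H) < 0, so H is indefinite: neither convex nor concave.

neither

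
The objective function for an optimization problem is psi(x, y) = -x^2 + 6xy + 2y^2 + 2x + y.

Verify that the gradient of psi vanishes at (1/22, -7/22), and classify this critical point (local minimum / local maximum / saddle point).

saddle point

∇psi = (-2x + 6y + 2, 6x + 4y + 1); substituting (1/22, -7/22) gives ∇psi = (0, 0), so (1/22, -7/22) is indeed a critical point.
The Hessian of psi is constant: H = [[-2, 6], [6, 4]].
det(H) = (-2)·4 − 6² = -44.
Since det(H) < 0, H is indefinite and the critical point is a saddle point.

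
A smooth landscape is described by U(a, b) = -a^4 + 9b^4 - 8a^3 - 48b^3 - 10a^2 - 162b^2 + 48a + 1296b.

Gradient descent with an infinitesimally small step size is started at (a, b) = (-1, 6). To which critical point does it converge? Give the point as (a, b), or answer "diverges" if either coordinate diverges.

(-3, 4)

U is separable, so gradient descent decouples: a follows -∂U/∂a, b follows -∂U/∂b.
∂U/∂a = -4(a - 1)(a + 3)(a + 4); at a=-1 this is 48, so a decreases.
∂U/∂b = 36(b - 4)(b - 3)(b + 3); at b=6 this is 1944, so b decreases.
a converges to its nearest critical value -3 (a local min of the a-part); b converges to 4. The iterate converges to (-3, 4).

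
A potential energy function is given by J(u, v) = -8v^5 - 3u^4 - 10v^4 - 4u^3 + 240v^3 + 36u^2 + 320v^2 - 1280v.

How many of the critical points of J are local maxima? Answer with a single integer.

J separates as a function of u plus a function of v, so ∇J=0 decouples.
∂J/∂u = -12u(u - 2)(u + 3) = 0 at u ∈ {-3, 0, 2}; ∂J/∂v = -40(v - 4)(v - 1)(v + 2)(v + 4) = 0 at v ∈ {-4, -2, 1, 4}.
The Hessian is diagonal: diag(J_uu, J_vv). Second derivatives: J_uu(-3)=-180, J_uu(0)=72, J_uu(2)=-120; J_vv(-4)=3200, J_vv(-2)=-1440, J_vv(1)=1800, J_vv(4)=-5760.
Local maxima occur where both diagonal entries negative: (-3, -2), (-3, 4), (2, -2), (2, 4). Count: 4.

4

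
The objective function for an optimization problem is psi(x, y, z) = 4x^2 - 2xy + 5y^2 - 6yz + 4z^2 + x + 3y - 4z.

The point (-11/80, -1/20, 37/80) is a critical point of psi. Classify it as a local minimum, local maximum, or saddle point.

The Hessian is constant: H = [[8, -2, 0], [-2, 10, -6], [0, -6, 8]].
Leading principal minors: Δ₁ = 8, Δ₂ = 76, Δ₃ = 320.
All leading minors are positive, so H is positive definite: a local minimum.

local minimum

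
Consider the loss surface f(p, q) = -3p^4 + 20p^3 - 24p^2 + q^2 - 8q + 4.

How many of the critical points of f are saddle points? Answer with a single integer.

f separates as a function of p plus a function of q, so ∇f=0 decouples.
∂f/∂p = -12p(p - 4)(p - 1) = 0 at p ∈ {0, 1, 4}; ∂f/∂q = 2(q - 4) = 0 at q ∈ {4}.
The Hessian is diagonal: diag(f_pp, f_qq). Second derivatives: f_pp(0)=-48, f_pp(1)=36, f_pp(4)=-144; f_qq(4)=2.
Saddle points occur where the two diagonal entries have opposite signs: (0, 4), (4, 4). Count: 2.

2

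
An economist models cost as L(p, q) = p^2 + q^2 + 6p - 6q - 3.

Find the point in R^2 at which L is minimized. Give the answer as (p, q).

(-3, 3)

L(p,q) separates as A(p) + B(q) − 3, so its minimum is min A + min B − 3.
A'(p) = 2p + 6 vanishes at p ∈ {-3}; B'(q) = 2q - 6 vanishes at q ∈ {3}.
Local minima of A (where A''>0): A(-3)=-9. Local minima of B: B(3)=-9.
So the global minimum of L is A(-3) + B(3) − 3 = -9 − 9 − 3 = -21, attained at (-3, 3).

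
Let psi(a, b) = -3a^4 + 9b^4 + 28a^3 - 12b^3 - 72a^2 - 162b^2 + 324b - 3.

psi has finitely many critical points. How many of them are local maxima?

2

psi separates as a function of a plus a function of b, so ∇psi=0 decouples.
∂psi/∂a = -12a(a - 4)(a - 3) = 0 at a ∈ {0, 3, 4}; ∂psi/∂b = 36(b - 3)(b - 1)(b + 3) = 0 at b ∈ {-3, 1, 3}.
The Hessian is diagonal: diag(psi_aa, psi_bb). Second derivatives: psi_aa(0)=-144, psi_aa(3)=36, psi_aa(4)=-48; psi_bb(-3)=864, psi_bb(1)=-288, psi_bb(3)=432.
Local maxima occur where both diagonal entries negative: (0, 1), (4, 1). Count: 2.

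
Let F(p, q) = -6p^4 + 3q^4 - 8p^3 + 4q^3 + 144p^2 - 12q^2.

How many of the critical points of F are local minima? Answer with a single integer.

F separates as a function of p plus a function of q, so ∇F=0 decouples.
∂F/∂p = -24p(p - 3)(p + 4) = 0 at p ∈ {-4, 0, 3}; ∂F/∂q = 12q(q - 1)(q + 2) = 0 at q ∈ {-2, 0, 1}.
The Hessian is diagonal: diag(F_pp, F_qq). Second derivatives: F_pp(-4)=-672, F_pp(0)=288, F_pp(3)=-504; F_qq(-2)=72, F_qq(0)=-24, F_qq(1)=36.
Local minima occur where both diagonal entries positive: (0, -2), (0, 1). Count: 2.

2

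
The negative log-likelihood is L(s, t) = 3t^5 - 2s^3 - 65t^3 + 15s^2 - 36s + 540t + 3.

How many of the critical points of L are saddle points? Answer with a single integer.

L separates as a function of s plus a function of t, so ∇L=0 decouples.
∂L/∂s = -6(s - 3)(s - 2) = 0 at s ∈ {2, 3}; ∂L/∂t = 15(t - 3)(t - 2)(t + 2)(t + 3) = 0 at t ∈ {-3, -2, 2, 3}.
The Hessian is diagonal: diag(L_ss, L_tt). Second derivatives: L_ss(2)=6, L_ss(3)=-6; L_tt(-3)=-450, L_tt(-2)=300, L_tt(2)=-300, L_tt(3)=450.
Saddle points occur where the two diagonal entries have opposite signs: (2, -3), (2, 2), (3, -2), (3, 3). Count: 4.

4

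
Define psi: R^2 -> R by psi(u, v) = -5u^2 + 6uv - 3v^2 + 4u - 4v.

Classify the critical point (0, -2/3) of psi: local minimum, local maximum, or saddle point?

local maximum

The Hessian of psi is constant: H = [[-10, 6], [6, -6]].
det(H) = (-10)·(-6) − 6² = 24.
det(H) > 0 and tr(H) = -16 < 0, so H is negative definite and the point is a local maximum.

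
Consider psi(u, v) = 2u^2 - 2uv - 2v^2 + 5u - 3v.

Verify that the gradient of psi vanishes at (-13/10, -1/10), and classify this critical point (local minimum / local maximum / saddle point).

saddle point

∇psi = (4u - 2v + 5, -2u - 4v - 3); substituting (-13/10, -1/10) gives ∇psi = (0, 0), so (-13/10, -1/10) is indeed a critical point.
The Hessian of psi is constant: H = [[4, -2], [-2, -4]].
det(H) = 4·(-4) − (-2)² = -20.
Since det(H) < 0, H is indefinite and the critical point is a saddle point.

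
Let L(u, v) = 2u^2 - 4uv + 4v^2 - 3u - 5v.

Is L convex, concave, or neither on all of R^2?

convex

L is quadratic, so its Hessian is the constant matrix H = [[4, -4], [-4, 8]].
det(H) = 16, tr(H) = 12.
det(H) > 0 and tr(H) > 0, so H is positive definite everywhere: convex.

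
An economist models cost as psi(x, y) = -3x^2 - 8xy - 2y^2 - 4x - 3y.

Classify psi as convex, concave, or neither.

neither

psi is quadratic, so its Hessian is the constant matrix H = [[-6, -8], [-8, -4]].
det(H) = -40, tr(H) = -10.
det(H) < 0, so H is indefinite: neither convex nor concave.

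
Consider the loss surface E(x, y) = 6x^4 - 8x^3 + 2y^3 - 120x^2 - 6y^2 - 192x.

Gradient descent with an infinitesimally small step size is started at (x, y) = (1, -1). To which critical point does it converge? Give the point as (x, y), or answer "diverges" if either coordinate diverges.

E is separable, so gradient descent decouples: x follows -∂E/∂x, y follows -∂E/∂y.
∂E/∂x = 24(x - 4)(x + 1)(x + 2); at x=1 this is -432, so x increases.
∂E/∂y = 6y(y - 2); at y=-1 this is 18, so y decreases.
The y-coordinate has no critical point in that direction and runs off to infinity.

diverges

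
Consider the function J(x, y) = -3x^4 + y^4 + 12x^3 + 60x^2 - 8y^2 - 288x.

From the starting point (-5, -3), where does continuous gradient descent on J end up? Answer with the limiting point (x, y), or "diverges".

diverges

J is separable, so gradient descent decouples: x follows -∂J/∂x, y follows -∂J/∂y.
∂J/∂x = -12(x - 4)(x - 2)(x + 3); at x=-5 this is 1512, so x decreases.
∂J/∂y = 4y(y - 2)(y + 2); at y=-3 this is -60, so y increases.
The x-coordinate has no critical point in that direction and runs off to infinity.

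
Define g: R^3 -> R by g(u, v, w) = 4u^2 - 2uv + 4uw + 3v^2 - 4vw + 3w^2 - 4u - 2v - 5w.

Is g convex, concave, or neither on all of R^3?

g is quadratic, so its Hessian is the constant matrix H = [[8, -2, 4], [-2, 6, -4], [4, -4, 6]].
Leading principal minors: 8, 44, 104.
All positive ⇒ H ≻ 0 ⇒ convex.

convex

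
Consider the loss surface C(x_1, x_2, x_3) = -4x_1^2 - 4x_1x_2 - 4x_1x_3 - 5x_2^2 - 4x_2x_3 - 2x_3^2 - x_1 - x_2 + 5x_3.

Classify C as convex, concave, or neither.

concave

C is quadratic, so its Hessian is the constant matrix H = [[-8, -4, -4], [-4, -10, -4], [-4, -4, -4]].
Leading principal minors: -8, 64, -96.
Signs alternate −, +, − ⇒ H ≺ 0 ⇒ concave.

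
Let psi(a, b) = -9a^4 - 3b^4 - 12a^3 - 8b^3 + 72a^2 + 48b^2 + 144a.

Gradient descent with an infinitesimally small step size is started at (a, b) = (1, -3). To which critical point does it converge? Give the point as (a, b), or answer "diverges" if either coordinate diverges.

(-1, 0)

psi is separable, so gradient descent decouples: a follows -∂psi/∂a, b follows -∂psi/∂b.
∂psi/∂a = -36(a - 2)(a + 1)(a + 2); at a=1 this is 216, so a decreases.
∂psi/∂b = -12b(b - 2)(b + 4); at b=-3 this is -180, so b increases.
a converges to its nearest critical value -1 (a local min of the a-part); b converges to 0. The iterate converges to (-1, 0).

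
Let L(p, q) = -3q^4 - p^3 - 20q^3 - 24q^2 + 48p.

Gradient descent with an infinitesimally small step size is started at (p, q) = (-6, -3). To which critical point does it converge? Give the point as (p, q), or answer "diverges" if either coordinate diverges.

(-4, -1)

L is separable, so gradient descent decouples: p follows -∂L/∂p, q follows -∂L/∂q.
∂L/∂p = -3(p - 4)(p + 4); at p=-6 this is -60, so p increases.
∂L/∂q = -12q(q + 1)(q + 4); at q=-3 this is -72, so q increases.
p converges to its nearest critical value -4 (a local min of the p-part); q converges to -1. The iterate converges to (-4, -1).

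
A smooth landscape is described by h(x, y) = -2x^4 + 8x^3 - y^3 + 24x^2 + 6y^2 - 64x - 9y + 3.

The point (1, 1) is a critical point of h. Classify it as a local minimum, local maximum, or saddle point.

local minimum

The mixed partial ∂²h/∂x∂y is 0, so the Hessian at any point is diag(h_xx, h_yy) = diag(24(-x^2 + 2x + 2), 6(-y + 2)).
At (1, 1): H = diag(72, 6).
Both eigenvalues are positive, so H is positive definite: a local minimum.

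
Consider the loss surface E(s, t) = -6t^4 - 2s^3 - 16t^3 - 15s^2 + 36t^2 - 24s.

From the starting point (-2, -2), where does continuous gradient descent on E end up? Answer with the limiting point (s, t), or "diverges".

(-4, 0)

E is separable, so gradient descent decouples: s follows -∂E/∂s, t follows -∂E/∂t.
∂E/∂s = -6(s + 1)(s + 4); at s=-2 this is 12, so s decreases.
∂E/∂t = -24t(t - 1)(t + 3); at t=-2 this is -144, so t increases.
s converges to its nearest critical value -4 (a local min of the s-part); t converges to 0. The iterate converges to (-4, 0).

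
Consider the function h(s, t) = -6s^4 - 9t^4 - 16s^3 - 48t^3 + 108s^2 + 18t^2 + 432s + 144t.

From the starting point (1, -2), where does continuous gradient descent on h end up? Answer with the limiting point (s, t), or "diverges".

(-2, -1)

h is separable, so gradient descent decouples: s follows -∂h/∂s, t follows -∂h/∂t.
∂h/∂s = -24(s - 3)(s + 2)(s + 3); at s=1 this is 576, so s decreases.
∂h/∂t = -36(t - 1)(t + 1)(t + 4); at t=-2 this is -216, so t increases.
s converges to its nearest critical value -2 (a local min of the s-part); t converges to -1. The iterate converges to (-2, -1).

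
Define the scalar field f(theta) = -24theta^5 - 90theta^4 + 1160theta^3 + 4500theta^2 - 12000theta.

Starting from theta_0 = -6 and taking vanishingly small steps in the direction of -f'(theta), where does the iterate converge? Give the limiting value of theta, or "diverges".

-5

f'(theta) = -120(theta - 5)(theta - 1)(theta + 4)(theta + 5), so f'(-6) = -18480.
Gradient descent moves in the -f' direction, i.e. theta is increasing.
The nearest critical point in that direction is theta = -5, where f'' = 7200 > 0 (a local minimum). The iterate converges there.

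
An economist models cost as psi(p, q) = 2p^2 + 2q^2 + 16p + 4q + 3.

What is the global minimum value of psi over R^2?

-31

psi(p,q) separates as A(p) + B(q) + 3, so its minimum is min A + min B + 3.
A'(p) = 4p + 16 vanishes at p ∈ {-4}; B'(q) = 4q + 4 vanishes at q ∈ {-1}.
Local minima of A (where A''>0): A(-4)=-32. Local minima of B: B(-1)=-2.
So the global minimum of psi is A(-4) + B(-1) + 3 = -32 − 2 + 3 = -31, attained at (-4, -1).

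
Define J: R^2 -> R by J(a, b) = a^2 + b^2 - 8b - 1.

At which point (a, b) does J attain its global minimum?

(0, 4)

J(a,b) separates as P(a) + Q(b) − 1, so its minimum is min P + min Q − 1.
P'(a) = 2a vanishes at a ∈ {0}; Q'(b) = 2b - 8 vanishes at b ∈ {4}.
Local minima of P (where P''>0): P(0)=0. Local minima of Q: Q(4)=-16.
So the global minimum of J is P(0) + Q(4) − 1 = 0 − 16 − 1 = -17, attained at (0, 4).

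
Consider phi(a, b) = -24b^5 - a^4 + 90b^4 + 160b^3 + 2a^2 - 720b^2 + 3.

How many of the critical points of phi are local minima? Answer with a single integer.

phi separates as a function of a plus a function of b, so ∇phi=0 decouples.
∂phi/∂a = -4a(a - 1)(a + 1) = 0 at a ∈ {-1, 0, 1}; ∂phi/∂b = -120b(b - 3)(b - 2)(b + 2) = 0 at b ∈ {-2, 0, 2, 3}.
The Hessian is diagonal: diag(phi_aa, phi_bb). Second derivatives: phi_aa(-1)=-8, phi_aa(0)=4, phi_aa(1)=-8; phi_bb(-2)=4800, phi_bb(0)=-1440, phi_bb(2)=960, phi_bb(3)=-1800.
Local minima occur where both diagonal entries positive: (0, -2), (0, 2). Count: 2.

2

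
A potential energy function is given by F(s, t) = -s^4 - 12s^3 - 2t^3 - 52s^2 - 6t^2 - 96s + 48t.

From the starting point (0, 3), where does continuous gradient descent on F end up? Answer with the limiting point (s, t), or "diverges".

diverges

F is separable, so gradient descent decouples: s follows -∂F/∂s, t follows -∂F/∂t.
∂F/∂s = -4(s + 2)(s + 3)(s + 4); at s=0 this is -96, so s increases.
∂F/∂t = -6(t - 2)(t + 4); at t=3 this is -42, so t increases.
The s-coordinate has no critical point in that direction and runs off to infinity.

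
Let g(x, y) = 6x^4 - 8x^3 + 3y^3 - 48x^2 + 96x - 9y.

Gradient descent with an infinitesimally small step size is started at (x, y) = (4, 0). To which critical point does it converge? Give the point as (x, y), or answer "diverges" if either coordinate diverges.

(2, 1)

g is separable, so gradient descent decouples: x follows -∂g/∂x, y follows -∂g/∂y.
∂g/∂x = 24(x - 2)(x - 1)(x + 2); at x=4 this is 864, so x decreases.
∂g/∂y = 9(y - 1)(y + 1); at y=0 this is -9, so y increases.
x converges to its nearest critical value 2 (a local min of the x-part); y converges to 1. The iterate converges to (2, 1).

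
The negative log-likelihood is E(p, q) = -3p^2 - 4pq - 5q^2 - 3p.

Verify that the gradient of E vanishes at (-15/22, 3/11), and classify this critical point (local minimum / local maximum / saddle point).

local maximum

∇E = (-6p - 4q - 3, -4p - 10q); substituting (-15/22, 3/11) gives ∇E = (0, 0), so (-15/22, 3/11) is indeed a critical point.
The Hessian of E is constant: H = [[-6, -4], [-4, -10]].
det(H) = (-6)·(-10) − (-4)² = 44.
det(H) > 0 and tr(H) = -16 < 0, so H is negative definite and the point is a local maximum.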